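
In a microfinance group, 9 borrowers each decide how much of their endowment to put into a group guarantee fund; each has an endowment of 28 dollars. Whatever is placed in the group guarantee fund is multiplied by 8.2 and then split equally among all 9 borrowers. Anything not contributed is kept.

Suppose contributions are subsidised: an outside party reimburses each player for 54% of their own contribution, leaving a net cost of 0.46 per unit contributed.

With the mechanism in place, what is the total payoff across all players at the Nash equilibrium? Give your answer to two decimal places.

2202.48 dollars

The effective private return per unit is now (8.2/9) / 0.46 = 1.9807 > 1, so every player's dominant strategy flips to full contribution.
So the Nash equilibrium is full contribution by all 9; the group earns 9 × (28 × 0.54 + 8.2 × 28) = 2202.48.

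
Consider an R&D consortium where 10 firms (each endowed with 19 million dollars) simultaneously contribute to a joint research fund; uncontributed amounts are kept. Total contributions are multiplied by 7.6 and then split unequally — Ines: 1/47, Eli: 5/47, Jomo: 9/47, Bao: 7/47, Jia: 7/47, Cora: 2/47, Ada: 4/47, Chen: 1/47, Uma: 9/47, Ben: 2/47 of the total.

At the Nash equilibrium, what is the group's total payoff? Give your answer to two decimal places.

691.60 million dollars

A player with share s gets back 7.6·s per unit contributed, so full contribution is dominant for anyone with s > 1/7.6 = 0.1316 and zero contribution is dominant for anyone below.
Jomo, Bao, Jia and Uma are above the threshold, contributing 19 each; the remaining 6 contribute 0. Total contributed: 76.
The joint research fund pays out 7.6 × 76 = 577.60 in total (split across the unequal shares, but the aggregate is all that matters for the group sum).
The 6 free-riders keep 19 each, adding 114. Group total = 114 + 577.60 = 691.60.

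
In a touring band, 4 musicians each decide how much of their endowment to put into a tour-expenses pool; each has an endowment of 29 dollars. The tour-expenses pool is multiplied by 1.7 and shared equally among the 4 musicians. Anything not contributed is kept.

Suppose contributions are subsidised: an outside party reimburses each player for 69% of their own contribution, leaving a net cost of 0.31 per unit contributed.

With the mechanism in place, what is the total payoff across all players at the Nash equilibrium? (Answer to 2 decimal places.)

277.24 dollars

The effective private return per unit is now (1.7/4) / 0.31 = 1.3710 > 1, so every player's dominant strategy flips to full contribution.
So the Nash equilibrium is full contribution by all 4; the group earns 4 × (29 × 0.69 + 1.7 × 29) = 277.24.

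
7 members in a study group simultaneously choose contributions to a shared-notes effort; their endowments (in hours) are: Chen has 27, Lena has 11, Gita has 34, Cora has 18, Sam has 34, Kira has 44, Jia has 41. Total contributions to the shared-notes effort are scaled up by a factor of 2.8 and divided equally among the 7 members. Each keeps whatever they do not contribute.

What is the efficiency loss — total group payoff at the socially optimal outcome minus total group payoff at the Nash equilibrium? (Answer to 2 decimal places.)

376.20 hours

The private return per contributed unit is 2.8/7 = 0.4000 < 1 for every player regardless of endowment, so the Nash equilibrium is zero contribution and the group total is Σ E_j = 27 + 11 + 34 + 18 + 34 + 44 + 41 = 209.
Each contributed unit returns 2.800 to the group, so the social optimum is full contribution by everyone: group total = 2.800 × 209 = 585.20.
Efficiency loss = (2.800 − 1) × 209 = 376.20.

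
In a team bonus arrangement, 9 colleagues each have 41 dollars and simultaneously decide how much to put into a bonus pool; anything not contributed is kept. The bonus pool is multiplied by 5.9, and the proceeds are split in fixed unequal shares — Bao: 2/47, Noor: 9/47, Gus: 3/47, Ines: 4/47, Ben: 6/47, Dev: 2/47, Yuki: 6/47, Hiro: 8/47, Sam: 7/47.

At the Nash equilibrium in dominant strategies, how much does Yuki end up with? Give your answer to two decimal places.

A player with share s gets back 5.9·s per unit contributed, so full contribution is dominant for anyone with s > 1/5.9 = 0.1695 and zero contribution is dominant for anyone below.
Noor and Hiro are above the threshold, contributing 41 each; the remaining 7 contribute 0. Total contributed: 82.
Yuki keeps 41 and receives 5.9 × 82 × 6/47 = 61.76 from the bonus pool, for a payoff of 102.76.

102.76 dollars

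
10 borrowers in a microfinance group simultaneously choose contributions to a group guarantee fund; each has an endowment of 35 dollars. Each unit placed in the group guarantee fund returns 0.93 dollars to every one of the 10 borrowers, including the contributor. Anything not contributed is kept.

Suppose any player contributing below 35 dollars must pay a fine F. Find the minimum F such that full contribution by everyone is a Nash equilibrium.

Given the others contribute fully, the best deviation is to contribute 0 (any partial contribution still incurs the fine and gives up units whose private return 0.93 is below 1).
Deviating from 35 to 0 saves 35 dollars but forfeits the deviator's share of the drop in the group guarantee fund: 0.93 × 35 = 32.55.
So the deviation gain is 35 − 32.55 = 2.45, and the fine must be at least 2.45 dollars to wipe it out.

2.45 dollars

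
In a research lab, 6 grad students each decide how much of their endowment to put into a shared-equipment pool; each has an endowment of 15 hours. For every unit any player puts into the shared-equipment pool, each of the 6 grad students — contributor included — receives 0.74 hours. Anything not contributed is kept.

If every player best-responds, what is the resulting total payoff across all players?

90.00 hours

The private return per contributed unit is 0.74 < 1, so contributing 0 is dominant for every player. At the Nash equilibrium everyone keeps their 15, and the group total is 6 × 15 = 90.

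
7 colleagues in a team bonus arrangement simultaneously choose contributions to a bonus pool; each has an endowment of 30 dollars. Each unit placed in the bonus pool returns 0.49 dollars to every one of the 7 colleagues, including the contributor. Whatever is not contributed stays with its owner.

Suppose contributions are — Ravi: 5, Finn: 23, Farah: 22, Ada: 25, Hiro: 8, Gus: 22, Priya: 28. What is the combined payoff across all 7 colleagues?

Total contributed: 5 + 23 + 22 + 25 + 8 + 22 + 28 = 133; total kept: 7 × 30 − 133 = 77.
The bonus pool pays out 0.49 × 7 × 133 = 456.19 in aggregate.
Group total = 77 + 456.19 = 533.19.

533.19 dollars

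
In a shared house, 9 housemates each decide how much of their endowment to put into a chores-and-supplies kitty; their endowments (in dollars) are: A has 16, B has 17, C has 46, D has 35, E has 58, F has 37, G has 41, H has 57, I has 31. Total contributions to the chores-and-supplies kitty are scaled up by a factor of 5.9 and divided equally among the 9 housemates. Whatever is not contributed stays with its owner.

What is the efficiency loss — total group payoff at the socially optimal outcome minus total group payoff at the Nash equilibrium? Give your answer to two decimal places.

The private return per contributed unit is 5.9/9 = 0.6556 < 1 for every player regardless of endowment, so the Nash equilibrium is zero contribution and the group total is Σ E_j = 16 + 17 + 46 + 35 + 58 + 37 + 41 + 57 + 31 = 338.
Each contributed unit returns 5.900 to the group, so the social optimum is full contribution by everyone: group total = 5.900 × 338 = 1994.20.
Efficiency loss = (5.900 − 1) × 338 = 1656.20.

1656.20 dollars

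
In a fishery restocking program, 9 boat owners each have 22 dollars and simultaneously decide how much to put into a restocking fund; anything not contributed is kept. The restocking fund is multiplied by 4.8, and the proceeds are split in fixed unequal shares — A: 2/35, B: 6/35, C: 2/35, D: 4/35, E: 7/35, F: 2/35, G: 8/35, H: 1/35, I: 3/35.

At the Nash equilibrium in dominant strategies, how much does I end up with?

Player j's private return per contributed unit is 4.8 × (j's share). Contributing is weakly dominant for j when that share is at least 1/4.8 = 0.2083, and contributing 0 is dominant otherwise.
Only G (8/35) clears that bar, contributing 22; the remaining 8 contribute 0. Total contributed: 22.
I keeps 22 and receives 4.8 × 22 × 3/35 = 9.05 from the restocking fund, for a payoff of 31.05.

31.05 dollars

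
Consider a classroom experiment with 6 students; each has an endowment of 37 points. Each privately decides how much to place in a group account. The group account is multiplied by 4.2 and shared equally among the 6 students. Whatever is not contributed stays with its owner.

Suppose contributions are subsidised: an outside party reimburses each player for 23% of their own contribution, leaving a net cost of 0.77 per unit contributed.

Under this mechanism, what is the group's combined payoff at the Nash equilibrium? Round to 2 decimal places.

222.00 points

With the mechanism, a contributed unit returns (4.2/6) / 0.77 = 0.9091 per unit of net cost — still below 1 — so contributing 0 remains dominant for every player.
At the Nash equilibrium no one contributes; group total payoff = 6 × 37 = 222.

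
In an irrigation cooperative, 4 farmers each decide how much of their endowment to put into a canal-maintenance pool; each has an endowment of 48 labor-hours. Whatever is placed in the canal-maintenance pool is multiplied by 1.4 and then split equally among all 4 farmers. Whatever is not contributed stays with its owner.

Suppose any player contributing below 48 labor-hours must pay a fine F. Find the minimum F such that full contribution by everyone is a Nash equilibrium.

Given the others contribute fully, the best deviation is to contribute 0 (any partial contribution still incurs the fine and gives up units whose private return 0.3500 is below 1).
Deviating from 48 to 0 saves 48 labor-hours but forfeits the deviator's share of the drop in the canal-maintenance pool: 1.4/4 × 48 = 16.80.
So the deviation gain is 48 − 16.80 = 31.20, and the fine must be at least 31.20 labor-hours to wipe it out.

31.20 labor-hours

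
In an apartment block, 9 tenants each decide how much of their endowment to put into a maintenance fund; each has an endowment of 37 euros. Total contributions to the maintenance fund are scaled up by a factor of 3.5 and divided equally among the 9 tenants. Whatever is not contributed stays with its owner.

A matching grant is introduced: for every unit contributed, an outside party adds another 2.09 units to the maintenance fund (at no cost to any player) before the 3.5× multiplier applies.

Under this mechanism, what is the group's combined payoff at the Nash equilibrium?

Under the mechanism each unit contributed yields 3.5 × 3.09 / 9 = 1.2017 back to its contributor per unit of net cost, which exceeds 1, making full contribution the dominant choice for everyone.
At the Nash equilibrium everyone contributes 37. Group total payoff = 3.5 × 3.09 × 333 = 3601.40.

3601.40 euros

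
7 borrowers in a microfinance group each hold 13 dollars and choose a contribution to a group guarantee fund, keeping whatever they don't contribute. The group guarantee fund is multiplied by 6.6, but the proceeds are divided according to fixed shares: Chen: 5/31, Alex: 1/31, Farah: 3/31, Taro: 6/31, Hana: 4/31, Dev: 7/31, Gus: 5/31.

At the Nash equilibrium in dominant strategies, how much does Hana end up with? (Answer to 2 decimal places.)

57.28 dollars

Player j's private return per contributed unit is 6.6 × (j's share). Contributing is weakly dominant for j when that share is at least 1/6.6 = 0.1515, and contributing 0 is dominant otherwise.
Chen, Taro, Dev and Gus clear that bar, contributing 13 each; the remaining 3 contribute 0. Total contributed: 52.
Hana keeps 13 and receives 6.6 × 52 × 4/31 = 44.28 from the group guarantee fund, for a payoff of 57.28.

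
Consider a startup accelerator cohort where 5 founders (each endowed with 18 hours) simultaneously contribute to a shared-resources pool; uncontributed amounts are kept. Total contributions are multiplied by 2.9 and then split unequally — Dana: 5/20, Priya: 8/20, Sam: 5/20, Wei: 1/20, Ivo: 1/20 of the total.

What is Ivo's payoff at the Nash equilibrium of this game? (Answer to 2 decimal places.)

20.61 hours

Each unit j contributes comes back to j as 2.9 × (j's share), so j prefers to contribute only if that share exceeds 1/2.9 = 0.3448; otherwise keeping the unit dominates.
The only share above 0.3448 is Priya's 8/20, contributing 18; the remaining 4 contribute 0. Total contributed: 18.
Ivo keeps 18 and receives 2.9 × 18 × 1/20 = 2.61 from the shared-resources pool, for a payoff of 20.61.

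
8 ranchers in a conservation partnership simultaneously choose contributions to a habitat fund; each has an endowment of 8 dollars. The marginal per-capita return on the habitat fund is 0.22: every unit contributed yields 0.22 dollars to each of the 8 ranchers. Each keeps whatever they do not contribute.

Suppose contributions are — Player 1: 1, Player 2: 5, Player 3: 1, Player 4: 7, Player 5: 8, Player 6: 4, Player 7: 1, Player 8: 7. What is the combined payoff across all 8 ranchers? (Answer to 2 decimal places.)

Total contributed: 1 + 5 + 1 + 7 + 8 + 4 + 1 + 7 = 34; total kept: 8 × 8 − 34 = 30.
The habitat fund pays out 0.22 × 8 × 34 = 59.84 in aggregate.
Group total = 30 + 59.84 = 89.84.

89.84 dollars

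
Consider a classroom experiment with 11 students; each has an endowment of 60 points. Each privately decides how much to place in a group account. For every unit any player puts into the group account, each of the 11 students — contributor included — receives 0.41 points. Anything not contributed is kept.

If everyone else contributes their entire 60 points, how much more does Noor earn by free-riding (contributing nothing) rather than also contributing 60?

35.40 points

Switching from a contribution of 60 to 0 lets Noor keep an extra 60 points, but lowers the group account by 60, which costs Noor their own share of that drop: 0.41 × 60 = 24.60.
Net gain = 60 − 24.60 = 35.40. The private return per contributed unit (0.41) is below 1, so free-riding is indeed the best response regardless of what the others do.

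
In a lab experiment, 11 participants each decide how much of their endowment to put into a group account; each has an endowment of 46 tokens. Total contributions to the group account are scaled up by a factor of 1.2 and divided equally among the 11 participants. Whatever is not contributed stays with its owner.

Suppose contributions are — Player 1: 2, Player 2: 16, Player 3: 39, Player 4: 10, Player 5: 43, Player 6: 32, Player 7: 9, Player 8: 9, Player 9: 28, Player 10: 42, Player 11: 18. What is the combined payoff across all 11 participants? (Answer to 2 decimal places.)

Total contributed: 2 + 16 + 39 + 10 + 43 + 32 + 9 + 9 + 28 + 42 + 18 = 248; total kept: 11 × 46 − 248 = 258.
The group account pays out 1.2 × 248 = 297.60 in aggregate.
Group total = 258 + 297.60 = 555.60.

555.60 tokens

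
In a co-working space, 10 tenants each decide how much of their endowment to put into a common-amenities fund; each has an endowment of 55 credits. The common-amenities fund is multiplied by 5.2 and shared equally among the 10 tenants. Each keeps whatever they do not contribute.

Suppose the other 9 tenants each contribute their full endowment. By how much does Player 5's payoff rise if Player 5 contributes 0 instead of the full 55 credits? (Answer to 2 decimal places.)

26.40 credits

Switching from a contribution of 55 to 0 lets Player 5 keep an extra 55 credits, but lowers the common-amenities fund by 55, which costs Player 5 their own share of that drop: 5.2/10 × 55 = 28.60.
Net gain = 55 − 28.60 = 26.40. The private return per contributed unit (0.5200) is below 1, so free-riding is indeed the best response regardless of what the others do.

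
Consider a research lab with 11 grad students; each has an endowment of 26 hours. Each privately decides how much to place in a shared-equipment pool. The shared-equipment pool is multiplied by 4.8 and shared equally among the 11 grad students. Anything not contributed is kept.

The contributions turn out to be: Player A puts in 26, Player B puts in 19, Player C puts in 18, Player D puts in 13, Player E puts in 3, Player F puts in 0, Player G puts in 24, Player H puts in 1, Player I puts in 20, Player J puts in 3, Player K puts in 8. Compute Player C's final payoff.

66.91 hours

Total contributed: 26 + 19 + 18 + 13 + 3 + 0 + 24 + 1 + 20 + 3 + 8 = 135.
Each receives 4.8 × 135 / 11 = 58.91 from the shared-equipment pool.
Player C keeps 26 − 18 = 8, so Player C's payoff is 8 + 58.91 = 66.91.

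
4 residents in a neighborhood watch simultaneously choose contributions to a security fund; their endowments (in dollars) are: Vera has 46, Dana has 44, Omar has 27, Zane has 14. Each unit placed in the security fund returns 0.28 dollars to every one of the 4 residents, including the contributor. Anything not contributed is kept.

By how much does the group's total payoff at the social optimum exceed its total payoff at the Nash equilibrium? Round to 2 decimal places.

15.72 dollars

The private return per contributed unit is 0.28 < 1 for everyone, so the Nash equilibrium is zero contribution and the group total is Σ E_j = 46 + 44 + 27 + 14 = 131.
Each contributed unit returns 1.120 to the group, so the social optimum is full contribution by everyone: group total = 1.120 × 131 = 146.72.
Efficiency loss = (1.120 − 1) × 131 = 15.72.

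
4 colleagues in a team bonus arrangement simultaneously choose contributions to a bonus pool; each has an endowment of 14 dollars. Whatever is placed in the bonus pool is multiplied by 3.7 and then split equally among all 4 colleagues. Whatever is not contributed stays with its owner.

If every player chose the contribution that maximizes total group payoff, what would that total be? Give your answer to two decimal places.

207.20 dollars

Each contributed unit returns 3.700 to the group as a whole (0.9250 to each of 4 players), which exceeds 1, so the social optimum is full contribution: group total = 3.700 × 56 = 207.20.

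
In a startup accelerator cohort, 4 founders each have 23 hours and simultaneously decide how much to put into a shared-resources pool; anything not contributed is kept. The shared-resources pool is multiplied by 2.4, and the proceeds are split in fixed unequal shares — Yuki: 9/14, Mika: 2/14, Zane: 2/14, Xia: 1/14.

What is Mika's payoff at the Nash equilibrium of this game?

30.89 hours

A player with share s gets back 2.4·s per unit contributed, so full contribution is dominant for anyone with s > 1/2.4 = 0.4167 and zero contribution is dominant for anyone below.
Only Yuki (9/14) clears that bar, contributing 23; the remaining 3 contribute 0. Total contributed: 23.
Mika keeps 23 and receives 2.4 × 23 × 2/14 = 7.89 from the shared-resources pool, for a payoff of 30.89.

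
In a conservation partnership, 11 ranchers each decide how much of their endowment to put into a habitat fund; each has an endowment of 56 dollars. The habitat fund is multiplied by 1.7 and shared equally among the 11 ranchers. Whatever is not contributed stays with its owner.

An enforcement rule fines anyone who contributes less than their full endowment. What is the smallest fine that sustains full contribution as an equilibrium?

Given the others contribute fully, the best deviation is to contribute 0 (any partial contribution still incurs the fine and gives up units whose private return 0.1545 is below 1).
Deviating from 56 to 0 saves 56 dollars but forfeits the deviator's share of the drop in the habitat fund: 1.7/11 × 56 = 8.65.
So the deviation gain is 56 − 8.65 = 47.35, and the fine must be at least 47.35 dollars to wipe it out.

47.35 dollars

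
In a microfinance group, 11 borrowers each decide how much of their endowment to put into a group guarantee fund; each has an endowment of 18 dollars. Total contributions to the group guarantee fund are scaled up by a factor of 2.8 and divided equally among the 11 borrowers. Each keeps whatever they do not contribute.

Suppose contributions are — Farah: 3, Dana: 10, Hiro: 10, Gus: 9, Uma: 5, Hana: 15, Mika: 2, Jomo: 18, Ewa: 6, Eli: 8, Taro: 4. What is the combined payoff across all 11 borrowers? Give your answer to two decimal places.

360.00 dollars

Total contributed: 3 + 10 + 10 + 9 + 5 + 15 + 2 + 18 + 6 + 8 + 4 = 90; total kept: 11 × 18 − 90 = 108.
The group guarantee fund pays out 2.8 × 90 = 252.00 in aggregate.
Group total = 108 + 252.00 = 360.00.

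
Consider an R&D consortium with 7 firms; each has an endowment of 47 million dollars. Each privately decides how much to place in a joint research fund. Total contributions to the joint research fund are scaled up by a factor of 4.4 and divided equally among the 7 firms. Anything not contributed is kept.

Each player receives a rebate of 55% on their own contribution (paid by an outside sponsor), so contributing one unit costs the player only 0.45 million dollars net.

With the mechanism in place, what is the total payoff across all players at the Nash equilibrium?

1628.55 million dollars

The effective private return per unit is now (4.4/7) / 0.45 = 1.3968 > 1, so every player's dominant strategy flips to full contribution.
So the Nash equilibrium is full contribution by all 7; the group earns 7 × (47 × 0.55 + 4.4 × 47) = 1628.55.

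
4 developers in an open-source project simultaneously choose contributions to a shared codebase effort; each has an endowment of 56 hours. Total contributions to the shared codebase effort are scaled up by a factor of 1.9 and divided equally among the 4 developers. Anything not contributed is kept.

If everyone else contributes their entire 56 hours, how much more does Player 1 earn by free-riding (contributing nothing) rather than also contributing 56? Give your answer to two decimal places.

Switching from a contribution of 56 to 0 lets Player 1 keep an extra 56 hours, but lowers the shared codebase effort by 56, which costs Player 1 their own share of that drop: 1.9/4 × 56 = 26.60.
Net gain = 56 − 26.60 = 29.40. The private return per contributed unit (0.4750) is below 1, so free-riding is indeed the best response regardless of what the others do.

29.40 hours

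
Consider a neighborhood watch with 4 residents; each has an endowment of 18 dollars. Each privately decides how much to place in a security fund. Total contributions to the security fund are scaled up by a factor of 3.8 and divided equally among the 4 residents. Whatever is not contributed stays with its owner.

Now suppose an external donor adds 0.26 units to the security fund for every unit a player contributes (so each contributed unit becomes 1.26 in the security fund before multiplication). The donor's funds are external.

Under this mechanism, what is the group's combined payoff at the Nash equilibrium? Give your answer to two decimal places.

The effective private return per unit is now 3.8 × 1.26 / 4 = 1.1970 > 1, so every player's dominant strategy flips to full contribution.
So the Nash equilibrium is full contribution by all 4; the group earns 3.8 × 1.26 × 72 = 344.74.

344.74 dollars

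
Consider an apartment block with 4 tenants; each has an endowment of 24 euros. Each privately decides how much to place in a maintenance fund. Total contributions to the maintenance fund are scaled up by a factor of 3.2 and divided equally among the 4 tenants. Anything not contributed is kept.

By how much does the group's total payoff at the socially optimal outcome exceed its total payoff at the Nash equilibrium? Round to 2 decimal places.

Each contributed unit returns 3.2/4 = 0.8000 to its contributor — below 1 — so contributing 0 is dominant for every player. At the Nash equilibrium everyone keeps their 24, and the group total is 4 × 24 = 96.
Each contributed unit returns 3.200 to the group as a whole (0.8000 to each of 4 players), which exceeds 1, so the social optimum is full contribution: group total = 3.200 × 96 = 307.20.
Efficiency loss = 307.20 − 96 = 211.20.

211.20 euros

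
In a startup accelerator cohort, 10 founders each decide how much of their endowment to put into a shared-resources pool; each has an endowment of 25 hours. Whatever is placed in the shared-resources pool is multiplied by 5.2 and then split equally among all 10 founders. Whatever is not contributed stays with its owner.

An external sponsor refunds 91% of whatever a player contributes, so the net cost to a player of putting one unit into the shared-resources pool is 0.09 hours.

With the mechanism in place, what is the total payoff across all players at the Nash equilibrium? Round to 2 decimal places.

Under the mechanism each unit contributed yields (5.2/10) / 0.09 = 5.7778 back to its contributor per unit of net cost, which exceeds 1, making full contribution the dominant choice for everyone.
So the Nash equilibrium is full contribution by all 10; the group earns 10 × (25 × 0.91 + 5.2 × 25) = 1527.50.

1527.50 hours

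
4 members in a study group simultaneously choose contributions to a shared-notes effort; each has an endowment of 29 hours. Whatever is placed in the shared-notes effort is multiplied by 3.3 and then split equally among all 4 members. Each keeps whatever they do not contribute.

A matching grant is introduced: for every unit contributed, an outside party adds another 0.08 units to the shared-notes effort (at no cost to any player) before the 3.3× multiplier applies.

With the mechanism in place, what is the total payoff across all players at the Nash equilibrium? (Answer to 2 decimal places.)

Even with the mechanism, each unit contributed returns only 3.3 × 1.08 / 4 = 0.8910 per unit of net cost, so contributing nothing is still dominant.
At the Nash equilibrium no one contributes; group total payoff = 4 × 29 = 116.

116.00 hours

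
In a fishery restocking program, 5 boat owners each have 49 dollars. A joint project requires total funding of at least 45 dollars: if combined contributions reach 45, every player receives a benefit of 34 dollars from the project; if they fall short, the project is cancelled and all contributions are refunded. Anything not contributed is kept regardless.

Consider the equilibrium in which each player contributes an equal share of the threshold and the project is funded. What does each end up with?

74 dollars

Equal share of the threshold: 45/5 = 9.
At this profile no one gains by cutting their contribution: any cut drops the total below 45, the project is cancelled, contributions are refunded, and the deviator ends with 49, which is less than 49 − 9 + 34 = 74. Contributing more than 9 just wastes the excess. So contributing exactly 9 is a best response.
Each player's payoff: 49 − 9 + 34 = 74.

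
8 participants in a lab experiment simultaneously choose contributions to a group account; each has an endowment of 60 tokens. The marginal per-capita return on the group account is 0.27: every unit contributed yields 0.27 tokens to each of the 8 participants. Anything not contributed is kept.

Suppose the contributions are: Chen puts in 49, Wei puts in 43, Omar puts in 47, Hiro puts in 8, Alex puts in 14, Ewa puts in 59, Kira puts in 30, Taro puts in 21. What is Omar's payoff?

Total contributed: 49 + 43 + 47 + 8 + 14 + 59 + 30 + 21 = 271.
Each receives 0.27 × 271 = 73.17 from the group account.
Omar keeps 60 − 47 = 13, so Omar's payoff is 13 + 73.17 = 86.17.

86.17 tokens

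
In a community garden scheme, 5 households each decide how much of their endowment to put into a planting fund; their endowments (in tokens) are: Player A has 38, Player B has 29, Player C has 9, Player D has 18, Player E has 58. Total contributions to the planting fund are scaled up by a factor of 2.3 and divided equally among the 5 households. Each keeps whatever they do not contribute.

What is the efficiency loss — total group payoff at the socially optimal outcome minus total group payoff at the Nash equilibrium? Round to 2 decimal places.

The private return per contributed unit is 2.3/5 = 0.4600 < 1 for every player regardless of endowment, so the Nash equilibrium is zero contribution and the group total is Σ E_j = 38 + 29 + 9 + 18 + 58 = 152.
Each contributed unit returns 2.300 to the group, so the social optimum is full contribution by everyone: group total = 2.300 × 152 = 349.60.
Efficiency loss = (2.300 − 1) × 152 = 197.60.

197.60 tokens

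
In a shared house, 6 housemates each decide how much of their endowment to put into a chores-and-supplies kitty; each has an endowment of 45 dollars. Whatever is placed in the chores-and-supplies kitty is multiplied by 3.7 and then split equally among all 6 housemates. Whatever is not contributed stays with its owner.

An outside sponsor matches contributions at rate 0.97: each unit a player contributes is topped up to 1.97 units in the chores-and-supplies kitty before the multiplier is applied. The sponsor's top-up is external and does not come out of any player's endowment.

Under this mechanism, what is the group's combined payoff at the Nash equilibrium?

1968.03 dollars

The effective private return per unit is now 3.7 × 1.97 / 6 = 1.2148 > 1, so every player's dominant strategy flips to full contribution.
At the Nash equilibrium everyone contributes 45. Group total payoff = 3.7 × 1.97 × 270 = 1968.03.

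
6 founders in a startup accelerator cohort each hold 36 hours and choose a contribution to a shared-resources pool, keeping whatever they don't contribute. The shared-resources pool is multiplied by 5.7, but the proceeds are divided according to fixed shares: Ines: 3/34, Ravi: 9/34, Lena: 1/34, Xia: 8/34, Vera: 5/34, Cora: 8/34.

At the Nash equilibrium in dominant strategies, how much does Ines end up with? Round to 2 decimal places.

For player j, contributing a unit is worthwhile iff 5.7 × (j's share) ≥ 1, i.e. iff j's share is at least 0.1754.
Ravi, Xia and Cora are above the threshold, contributing 36 each; the remaining 3 contribute 0. Total contributed: 108.
Ines keeps 36 and receives 5.7 × 108 × 3/34 = 54.32 from the shared-resources pool, for a payoff of 90.32.

90.32 hours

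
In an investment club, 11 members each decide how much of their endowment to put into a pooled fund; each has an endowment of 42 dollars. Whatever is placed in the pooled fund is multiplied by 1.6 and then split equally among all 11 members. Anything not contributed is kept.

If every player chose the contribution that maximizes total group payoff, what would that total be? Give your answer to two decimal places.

739.20 dollars

Each contributed unit returns 1.600 to the group as a whole (0.1455 to each of 11 players), which exceeds 1, so the social optimum is full contribution: group total = 1.600 × 462 = 739.20.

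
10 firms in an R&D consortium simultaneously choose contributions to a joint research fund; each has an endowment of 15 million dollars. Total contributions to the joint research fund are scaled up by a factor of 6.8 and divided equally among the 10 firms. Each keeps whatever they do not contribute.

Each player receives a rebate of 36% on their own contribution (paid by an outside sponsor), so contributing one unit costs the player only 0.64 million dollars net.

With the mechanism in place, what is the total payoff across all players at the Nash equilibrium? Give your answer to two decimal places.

With the mechanism, a contributed unit returns (6.8/10) / 0.64 = 1.0625 per unit of net cost to the contributor — now above 1 — so contributing fully is weakly dominant for every player.
At the Nash equilibrium everyone contributes 15. Group total payoff = 10 × (15 × 0.36 + 6.8 × 15) = 1074.00.

1074.00 million dollars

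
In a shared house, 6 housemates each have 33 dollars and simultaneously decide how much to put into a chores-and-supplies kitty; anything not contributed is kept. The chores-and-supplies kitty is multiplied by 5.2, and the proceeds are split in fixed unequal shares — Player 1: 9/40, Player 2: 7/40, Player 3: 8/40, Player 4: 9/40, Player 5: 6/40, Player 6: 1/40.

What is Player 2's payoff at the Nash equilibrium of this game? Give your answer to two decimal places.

Each unit j contributes comes back to j as 5.2 × (j's share), so j prefers to contribute only if that share exceeds 1/5.2 = 0.1923; otherwise keeping the unit dominates.
Player 1, Player 3 and Player 4 clear that bar, contributing 33 each; the remaining 3 contribute 0. Total contributed: 99.
Player 2 keeps 33 and receives 5.2 × 99 × 7/40 = 90.09 from the chores-and-supplies kitty, for a payoff of 123.09.

123.09 dollars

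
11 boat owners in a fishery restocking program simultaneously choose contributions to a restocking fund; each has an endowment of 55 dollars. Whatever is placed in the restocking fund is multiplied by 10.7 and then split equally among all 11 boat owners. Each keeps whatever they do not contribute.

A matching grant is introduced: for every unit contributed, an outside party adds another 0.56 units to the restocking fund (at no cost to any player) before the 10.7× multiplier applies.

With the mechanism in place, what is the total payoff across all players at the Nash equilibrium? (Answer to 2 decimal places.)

10098.66 dollars

Under the mechanism each unit contributed yields 10.7 × 1.56 / 11 = 1.5175 back to its contributor per unit of net cost, which exceeds 1, making full contribution the dominant choice for everyone.
So the Nash equilibrium is full contribution by all 11; the group earns 10.7 × 1.56 × 605 = 10098.66.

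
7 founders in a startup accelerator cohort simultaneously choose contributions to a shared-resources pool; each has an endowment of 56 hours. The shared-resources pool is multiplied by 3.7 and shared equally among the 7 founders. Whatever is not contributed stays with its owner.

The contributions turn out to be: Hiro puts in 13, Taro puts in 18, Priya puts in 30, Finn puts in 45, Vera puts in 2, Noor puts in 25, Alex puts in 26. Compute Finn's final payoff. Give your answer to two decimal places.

95.04 hours

Total contributed: 13 + 18 + 30 + 45 + 2 + 25 + 26 = 159.
Each receives 3.7 × 159 / 7 = 84.04 from the shared-resources pool.
Finn keeps 56 − 45 = 11, so Finn's payoff is 11 + 84.04 = 95.04.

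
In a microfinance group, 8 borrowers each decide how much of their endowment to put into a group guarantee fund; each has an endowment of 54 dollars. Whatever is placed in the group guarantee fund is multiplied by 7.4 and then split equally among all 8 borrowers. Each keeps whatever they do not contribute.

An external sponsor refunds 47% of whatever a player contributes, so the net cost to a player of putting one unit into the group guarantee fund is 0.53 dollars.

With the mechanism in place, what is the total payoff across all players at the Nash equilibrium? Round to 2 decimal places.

The effective private return per unit is now (7.4/8) / 0.53 = 1.7453 > 1, so every player's dominant strategy flips to full contribution.
So the Nash equilibrium is full contribution by all 8; the group earns 8 × (54 × 0.47 + 7.4 × 54) = 3399.84.

3399.84 dollars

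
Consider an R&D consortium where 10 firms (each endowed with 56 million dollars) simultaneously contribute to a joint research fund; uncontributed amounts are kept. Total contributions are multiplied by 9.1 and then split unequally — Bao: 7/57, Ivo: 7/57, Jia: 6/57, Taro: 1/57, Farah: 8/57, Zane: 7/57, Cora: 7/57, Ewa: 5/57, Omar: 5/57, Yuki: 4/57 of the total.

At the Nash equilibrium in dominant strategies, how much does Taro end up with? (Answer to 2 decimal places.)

100.70 million dollars

For player j, contributing a unit is worthwhile iff 9.1 × (j's share) ≥ 1, i.e. iff j's share is at least 0.1099.
Bao, Ivo, Farah, Zane and Cora are above the threshold, contributing 56 each; the remaining 5 contribute 0. Total contributed: 280.
Taro keeps 56 and receives 9.1 × 280 × 1/57 = 44.70 from the joint research fund, for a payoff of 100.70.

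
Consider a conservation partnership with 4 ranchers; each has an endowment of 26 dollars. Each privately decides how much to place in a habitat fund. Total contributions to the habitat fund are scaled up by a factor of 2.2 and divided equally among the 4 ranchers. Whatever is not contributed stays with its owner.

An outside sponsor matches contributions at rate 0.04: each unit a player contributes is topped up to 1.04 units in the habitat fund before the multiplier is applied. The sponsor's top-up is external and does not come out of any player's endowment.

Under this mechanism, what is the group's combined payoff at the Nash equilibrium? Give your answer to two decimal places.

104.00 dollars

Even with the mechanism, each unit contributed returns only 2.2 × 1.04 / 4 = 0.5720 per unit of net cost, so contributing nothing is still dominant.
Everyone keeps their endowment and the group total is 4 × 26 = 104.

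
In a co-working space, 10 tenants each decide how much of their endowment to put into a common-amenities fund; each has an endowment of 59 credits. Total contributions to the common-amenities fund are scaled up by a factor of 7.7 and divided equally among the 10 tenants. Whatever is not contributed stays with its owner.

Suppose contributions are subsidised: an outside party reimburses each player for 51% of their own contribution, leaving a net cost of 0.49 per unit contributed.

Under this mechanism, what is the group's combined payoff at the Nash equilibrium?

4843.90 credits

The effective private return per unit is now (7.7/10) / 0.49 = 1.5714 > 1, so every player's dominant strategy flips to full contribution.
At the Nash equilibrium everyone contributes 59. Group total payoff = 10 × (59 × 0.51 + 7.7 × 59) = 4843.90.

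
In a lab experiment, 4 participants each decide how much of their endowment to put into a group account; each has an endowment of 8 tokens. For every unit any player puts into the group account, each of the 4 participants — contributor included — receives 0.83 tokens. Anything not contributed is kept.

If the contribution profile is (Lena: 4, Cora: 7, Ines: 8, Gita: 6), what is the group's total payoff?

90.00 tokens

Total contributed: 4 + 7 + 8 + 6 = 25; total kept: 4 × 8 − 25 = 7.
The group account pays out 0.83 × 4 × 25 = 83.00 in aggregate.
Group total = 7 + 83.00 = 90.00.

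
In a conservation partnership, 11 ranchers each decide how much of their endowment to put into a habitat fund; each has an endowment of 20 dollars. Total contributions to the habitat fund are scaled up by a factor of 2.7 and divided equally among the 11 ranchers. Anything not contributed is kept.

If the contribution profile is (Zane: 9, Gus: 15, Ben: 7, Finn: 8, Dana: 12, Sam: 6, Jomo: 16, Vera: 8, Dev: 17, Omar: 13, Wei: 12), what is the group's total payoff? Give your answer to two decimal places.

Total contributed: 9 + 15 + 7 + 8 + 12 + 6 + 16 + 8 + 17 + 13 + 12 = 123; total kept: 11 × 20 − 123 = 97.
The habitat fund pays out 2.7 × 123 = 332.10 in aggregate.
Group total = 97 + 332.10 = 429.10.

429.10 dollars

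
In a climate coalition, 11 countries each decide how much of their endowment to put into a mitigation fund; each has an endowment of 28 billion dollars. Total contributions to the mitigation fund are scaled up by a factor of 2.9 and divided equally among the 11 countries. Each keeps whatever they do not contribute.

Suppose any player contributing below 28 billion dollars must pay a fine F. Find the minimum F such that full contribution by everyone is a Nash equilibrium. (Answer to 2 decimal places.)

20.62 billion dollars

Given the others contribute fully, the best deviation is to contribute 0 (any partial contribution still incurs the fine and gives up units whose private return 0.2636 is below 1).
Deviating from 28 to 0 saves 28 billion dollars but forfeits the deviator's share of the drop in the mitigation fund: 2.9/11 × 28 = 7.38.
So the deviation gain is 28 − 7.38 = 20.62, and the fine must be at least 20.62 billion dollars to wipe it out.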